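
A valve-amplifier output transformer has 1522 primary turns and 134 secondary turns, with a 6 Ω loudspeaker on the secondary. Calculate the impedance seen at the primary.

Z_p ≈ 774 Ω

Z_p = (N_p/N_s)² × Z_s = (1522/134)² × 6 = 774 Ω.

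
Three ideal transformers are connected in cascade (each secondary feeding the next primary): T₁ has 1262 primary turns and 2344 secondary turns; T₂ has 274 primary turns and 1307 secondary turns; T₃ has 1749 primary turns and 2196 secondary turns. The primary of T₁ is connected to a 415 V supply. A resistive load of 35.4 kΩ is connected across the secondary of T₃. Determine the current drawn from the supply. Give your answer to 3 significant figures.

I_supply ≈ 1.45 A

After T₁: V = 415.00 × 2344/1262 = 770.81 V.
After T₂: V = 770.81 × 1307/274 = 3676.8 V.
After T₃: V = 3676.8 × 2196/1749 = 4616.5 V.
I_load = 4616.5/35400 = 0.13041 A, so P_out = 4616.5 × 0.13041 = 602.04 W.
All ideal ⇒ P_in = P_out, so I_supply = 602.04/415 = 1.45 A.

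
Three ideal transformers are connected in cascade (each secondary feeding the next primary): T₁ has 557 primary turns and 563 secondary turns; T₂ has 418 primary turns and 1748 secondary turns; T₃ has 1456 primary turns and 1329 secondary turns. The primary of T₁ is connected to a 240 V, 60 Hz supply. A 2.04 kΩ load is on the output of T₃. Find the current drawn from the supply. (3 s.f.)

I_supply ≈ 1.75 A

Secondary of T₁: V = 240.00 × 563/557 = 242.59 V.
Secondary of T₂: V = 242.59 × 1748/418 = 1014.4 V.
Secondary of T₃: V = 1014.4 × 1329/1456 = 925.96 V.
I_load = 925.96/2040 = 0.45390 A, so P_out = 925.96 × 0.45390 = 420.30 W.
All ideal ⇒ P_in = P_out, so I_supply = 420.30/240 = 1.75 A.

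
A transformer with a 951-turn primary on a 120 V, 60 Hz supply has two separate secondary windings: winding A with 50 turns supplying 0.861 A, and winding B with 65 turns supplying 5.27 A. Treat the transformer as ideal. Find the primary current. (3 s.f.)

V_A = 120 × 50/951 = 6.3091 V; V_B = 120 × 65/951 = 8.2019 V.
P_out = V_A I_A + V_B I_B = 6.3091×0.861 + 8.2019×5.27 = 5.4322 + 43.224 = 48.656 W.
Ideal ⇒ P_in = P_out, so I_p = P_out/V_p = 48.656/120 = 0.405 A.

I_p ≈ 0.405 A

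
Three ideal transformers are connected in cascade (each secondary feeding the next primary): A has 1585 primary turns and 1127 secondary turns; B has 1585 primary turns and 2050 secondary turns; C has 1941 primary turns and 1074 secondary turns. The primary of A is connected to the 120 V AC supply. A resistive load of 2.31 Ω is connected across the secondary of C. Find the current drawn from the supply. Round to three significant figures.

I_supply ≈ 13.5 A

After A: V = 120.00 × 1127/1585 = 85.325 V.
After B: V = 85.325 × 2050/1585 = 110.36 V.
After C: V = 110.36 × 1074/1941 = 61.063 V.
I_load = 61.063/2.31 = 26.434 A, so P_out = 61.063 × 26.434 = 1614.2 W.
All ideal ⇒ P_in = P_out, so I_supply = 1614.2/120 = 13.5 A.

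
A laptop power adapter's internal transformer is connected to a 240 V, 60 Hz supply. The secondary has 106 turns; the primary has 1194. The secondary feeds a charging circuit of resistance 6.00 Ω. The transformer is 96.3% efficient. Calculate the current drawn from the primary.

I_p ≈ 0.327 A

V_s = 240 × 106/1194 = 21.307 V.
I_s = V_s/R = 21.307/6.00 = 3.5511 A.
P_out = V_s I_s = 21.307 × 3.5511 = 75.661 W.
P_in = P_out/η = 75.661/0.963 = 78.568 W.
I_p = P_in/V_p = 78.568/240 = 0.327 A.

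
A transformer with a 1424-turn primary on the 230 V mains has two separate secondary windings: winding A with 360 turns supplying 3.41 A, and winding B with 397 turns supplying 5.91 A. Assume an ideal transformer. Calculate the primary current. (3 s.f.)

V_A = 230 × 360/1424 = 58.146 V; V_B = 230 × 397/1424 = 64.122 V.
P_out = V_A I_A + V_B I_B = 58.146×3.41 + 64.122×5.91 = 198.28 + 378.96 = 577.24 W.
Ideal ⇒ P_in = P_out, so I_p = P_out/V_p = 577.24/230 = 2.51 A.

I_p ≈ 2.51 A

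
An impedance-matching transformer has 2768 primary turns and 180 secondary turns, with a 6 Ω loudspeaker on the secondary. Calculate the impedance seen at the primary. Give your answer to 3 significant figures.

Z_p ≈ 1420 Ω

Z_p = (N_p/N_s)² × Z_s = (2768/180)² × 6 = 1420 Ω.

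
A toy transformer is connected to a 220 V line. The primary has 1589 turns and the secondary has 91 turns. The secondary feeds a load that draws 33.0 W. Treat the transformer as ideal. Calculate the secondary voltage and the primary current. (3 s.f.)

V_s = V_p × N_s/N_p = 220 × 91/1589 = 12.599 V.
I_s = P/V_s = 33.0/12.599 = 2.6192 A.
I_p = I_s × N_s/N_p = 2.6192 × 91/1589 = 0.150 A.

V_s ≈ 12.6 V, I_p ≈ 0.150 A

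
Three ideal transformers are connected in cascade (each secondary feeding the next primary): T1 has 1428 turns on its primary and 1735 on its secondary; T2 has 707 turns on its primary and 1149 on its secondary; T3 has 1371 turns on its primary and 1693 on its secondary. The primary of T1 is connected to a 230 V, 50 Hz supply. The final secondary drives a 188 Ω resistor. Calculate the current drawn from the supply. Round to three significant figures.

I_supply ≈ 7.27 A

Secondary of T1: V = 230.00 × 1735/1428 = 279.45 V.
Secondary of T2: V = 279.45 × 1149/707 = 454.15 V.
Secondary of T3: V = 454.15 × 1693/1371 = 560.81 V.
I_load = 560.81/188 = 2.9831 A, so P_out = 560.81 × 2.9831 = 1672.9 W.
All ideal ⇒ P_in = P_out, so I_supply = 1672.9/230 = 7.27 A.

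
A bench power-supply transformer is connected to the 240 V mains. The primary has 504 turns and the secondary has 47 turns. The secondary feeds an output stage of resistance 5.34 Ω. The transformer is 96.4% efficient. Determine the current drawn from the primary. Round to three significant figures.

I_p ≈ 0.405 A

V_s = 240 × 47/504 = 22.381 V.
I_s = V_s/R = 22.381/5.34 = 4.1912 A.
P_out = V_s I_s = 22.381 × 4.1912 = 93.803 W.
P_in = P_out/η = 93.803/0.964 = 97.306 W.
I_p = P_in/V_p = 97.306/240 = 0.405 A.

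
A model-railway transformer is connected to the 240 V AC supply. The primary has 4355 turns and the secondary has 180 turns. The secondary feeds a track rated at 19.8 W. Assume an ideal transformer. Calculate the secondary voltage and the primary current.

V_s ≈ 9.92 V, I_p ≈ 0.0825 A

V_s = V_p × N_s/N_p = 240 × 180/4355 = 9.9196 V.
I_s = P/V_s = 19.8/9.9196 = 1.9960 A.
I_p = I_s × N_s/N_p = 1.9960 × 180/4355 = 0.0825 A.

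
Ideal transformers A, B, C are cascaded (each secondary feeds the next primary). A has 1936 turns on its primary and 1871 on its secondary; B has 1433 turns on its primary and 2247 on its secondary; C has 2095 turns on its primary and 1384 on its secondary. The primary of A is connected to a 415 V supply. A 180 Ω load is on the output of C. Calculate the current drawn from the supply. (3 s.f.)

I_supply ≈ 2.31 A

Secondary of A: V = 415.00 × 1871/1936 = 401.07 V.
Secondary of B: V = 401.07 × 2247/1433 = 628.89 V.
Secondary of C: V = 628.89 × 1384/2095 = 415.46 V.
I_load = 415.46/180 = 2.3081 A, so P_out = 415.46 × 2.3081 = 958.91 W.
All ideal ⇒ P_in = P_out, so I_supply = 958.91/415 = 2.31 A.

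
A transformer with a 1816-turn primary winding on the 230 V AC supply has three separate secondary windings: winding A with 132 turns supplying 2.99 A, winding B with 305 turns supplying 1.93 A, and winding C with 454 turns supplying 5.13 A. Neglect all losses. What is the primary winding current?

I_p ≈ 1.82 A

V_A = 230 × 132/1816 = 16.718 V; V_B = 230 × 305/1816 = 38.629 V; V_C = 230 × 454/1816 = 57.500 V.
P_out = V_A I_A + V_B I_B + V_C I_C = 16.718×2.99 + 38.629×1.93 + 57.500×5.13 = 49.987 + 74.554 + 294.97 = 419.52 W.
Ideal ⇒ P_in = P_out, so I_p = P_out/V_p = 419.52/230 = 1.82 A.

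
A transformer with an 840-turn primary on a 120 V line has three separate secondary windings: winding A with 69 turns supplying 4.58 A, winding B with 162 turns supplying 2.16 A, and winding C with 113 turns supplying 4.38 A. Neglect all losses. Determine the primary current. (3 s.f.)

V_A = 120 × 69/840 = 9.8571 V; V_B = 120 × 162/840 = 23.143 V; V_C = 120 × 113/840 = 16.143 V.
P_out = V_A I_A + V_B I_B + V_C I_C = 9.8571×4.58 + 23.143×2.16 + 16.143×4.38 = 45.146 + 49.989 + 70.706 = 165.84 W.
Ideal ⇒ P_in = P_out, so I_p = P_out/V_p = 165.84/120 = 1.38 A.

I_p ≈ 1.38 A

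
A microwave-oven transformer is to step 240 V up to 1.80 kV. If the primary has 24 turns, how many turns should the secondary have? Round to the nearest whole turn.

N_s = 180 turns

N_s/N_p = V_s/V_p, so N_s = 24 × 1800/240 = 180.0 ≈ 180 turns.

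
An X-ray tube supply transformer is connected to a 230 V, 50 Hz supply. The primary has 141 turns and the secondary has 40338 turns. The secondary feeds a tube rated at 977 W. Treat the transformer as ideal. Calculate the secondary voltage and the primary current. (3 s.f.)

V_s ≈ 65800 V, I_p ≈ 4.25 A

V_s = V_p × N_s/N_p = 230 × 40338/141 = 65800 V.
I_s = P/V_s = 977/65800 = 0.014848 A.
I_p = I_s × N_s/N_p = 0.014848 × 40338/141 = 4.25 A.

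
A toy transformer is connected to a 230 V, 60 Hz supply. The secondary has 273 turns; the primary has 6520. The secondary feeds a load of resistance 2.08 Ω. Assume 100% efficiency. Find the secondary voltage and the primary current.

V_s ≈ 9.63 V, I_p ≈ 0.194 A

V_s = V_p × N_s/N_p = 230 × 273/6520 = 9.6304 V.
I_s = V_s/R = 9.6304/2.08 = 4.6300 A.
I_p = I_s × N_s/N_p = 4.6300 × 273/6520 = 0.194 A.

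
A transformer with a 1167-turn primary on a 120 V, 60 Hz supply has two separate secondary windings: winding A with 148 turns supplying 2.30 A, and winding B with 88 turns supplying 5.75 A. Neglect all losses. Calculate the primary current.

V_A = 120 × 148/1167 = 15.219 V; V_B = 120 × 88/1167 = 9.0488 V.
P_out = V_A I_A + V_B I_B = 15.219×2.30 + 9.0488×5.75 = 35.003 + 52.031 = 87.033 W.
Ideal ⇒ P_in = P_out, so I_p = P_out/V_p = 87.033/120 = 0.725 A.

I_p ≈ 0.725 A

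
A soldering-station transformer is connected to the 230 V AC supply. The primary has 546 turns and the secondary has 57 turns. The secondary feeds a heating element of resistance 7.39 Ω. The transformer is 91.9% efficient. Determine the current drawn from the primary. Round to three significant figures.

I_p ≈ 0.369 A

V_s = 230 × 57/546 = 24.011 V.
I_s = V_s/R = 24.011/7.39 = 3.2491 A.
P_out = V_s I_s = 24.011 × 3.2491 = 78.015 W.
P_in = P_out/η = 78.015/0.919 = 84.891 W.
I_p = P_in/V_p = 84.891/230 = 0.369 A.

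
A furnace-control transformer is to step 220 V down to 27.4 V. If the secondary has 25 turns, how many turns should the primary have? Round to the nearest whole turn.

N_p = 201 turns

N_p/N_s = V_p/V_s, so N_p = 25 × 220/27.4 = 200.7 ≈ 201 turns.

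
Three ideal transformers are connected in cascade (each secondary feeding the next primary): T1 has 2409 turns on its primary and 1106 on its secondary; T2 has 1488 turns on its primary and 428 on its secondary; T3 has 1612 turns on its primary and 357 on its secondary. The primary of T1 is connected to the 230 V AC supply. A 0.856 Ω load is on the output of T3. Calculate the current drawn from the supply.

After T1: V = 230.00 × 1106/2409 = 105.60 V.
After T2: V = 105.60 × 428/1488 = 30.373 V.
After T3: V = 30.373 × 357/1612 = 6.7265 V.
I_load = 6.7265/0.856 = 7.8581 A, so P_out = 6.7265 × 7.8581 = 52.857 W.
All ideal ⇒ P_in = P_out, so I_supply = 52.857/230 = 0.230 A.

I_supply ≈ 0.230 A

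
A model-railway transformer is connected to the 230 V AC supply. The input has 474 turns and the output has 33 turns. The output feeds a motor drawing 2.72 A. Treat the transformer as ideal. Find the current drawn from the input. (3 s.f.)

For an ideal transformer I_in N_in = I_out N_out, so I_in = 2.72 × 33/474 = 0.189 A.

I_in ≈ 0.189 A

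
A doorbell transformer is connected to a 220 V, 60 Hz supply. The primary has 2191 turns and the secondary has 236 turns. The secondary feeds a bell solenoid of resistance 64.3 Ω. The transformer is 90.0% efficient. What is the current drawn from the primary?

V_s = 220 × 236/2191 = 23.697 V.
I_s = V_s/R = 23.697/64.3 = 0.36854 A.
P_out = V_s I_s = 23.697 × 0.36854 = 8.7332 W.
P_in = P_out/η = 8.7332/0.900 = 9.7036 W.
I_p = P_in/V_p = 9.7036/220 = 0.0441 A.

I_p ≈ 0.0441 A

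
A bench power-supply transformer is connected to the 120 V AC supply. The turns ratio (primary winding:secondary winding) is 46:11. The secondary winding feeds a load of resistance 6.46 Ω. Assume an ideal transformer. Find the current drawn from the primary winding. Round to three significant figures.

V_s = V_p × N_s/N_p = 120 × 11/46 = 28.696 V.
I_s = V_s/R = 28.696/6.46 = 4.4421 A.
For an ideal transformer I_p N_p = I_s N_s, so I_p = 4.4421 × 11/46 = 1.06 A.

I_p ≈ 1.06 A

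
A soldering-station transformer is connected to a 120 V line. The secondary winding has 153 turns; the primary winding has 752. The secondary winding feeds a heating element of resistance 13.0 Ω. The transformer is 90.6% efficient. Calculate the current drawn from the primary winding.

I_p ≈ 0.422 A

V_s = 120 × 153/752 = 24.415 V.
I_s = V_s/R = 24.415/13.0 = 1.8781 A.
P_out = V_s I_s = 24.415 × 1.8781 = 45.853 W.
P_in = P_out/η = 45.853/0.906 = 50.610 W.
I_p = P_in/V_p = 50.610/120 = 0.422 A.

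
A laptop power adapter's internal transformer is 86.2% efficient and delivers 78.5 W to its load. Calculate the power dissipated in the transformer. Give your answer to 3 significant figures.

P_in = P_out/η = 78.5/0.862 = 91.0673 W.
P_loss = P_in − P_out = 91.0673 − 78.5 = 12.6 W.

P_loss ≈ 12.6 W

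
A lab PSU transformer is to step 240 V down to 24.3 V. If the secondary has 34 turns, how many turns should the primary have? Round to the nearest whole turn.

N_p/N_s = V_p/V_s, so N_p = 34 × 240/24.3 = 335.8 ≈ 336 turns.

N_p = 336 turns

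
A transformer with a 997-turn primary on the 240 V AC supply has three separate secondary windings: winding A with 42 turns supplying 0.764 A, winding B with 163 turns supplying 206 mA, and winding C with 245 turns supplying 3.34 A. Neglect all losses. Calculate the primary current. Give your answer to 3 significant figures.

I_p ≈ 0.887 A

V_A = 240 × 42/997 = 10.110 V; V_B = 240 × 163/997 = 39.238 V; V_C = 240 × 245/997 = 58.977 V.
P_out = V_A I_A + V_B I_B + V_C I_C = 10.110×0.764 + 39.238×0.206 + 58.977×3.34 = 7.7243 + 8.0830 + 196.98 = 212.79 W.
Ideal ⇒ P_in = P_out, so I_p = P_out/V_p = 212.79/240 = 0.887 A.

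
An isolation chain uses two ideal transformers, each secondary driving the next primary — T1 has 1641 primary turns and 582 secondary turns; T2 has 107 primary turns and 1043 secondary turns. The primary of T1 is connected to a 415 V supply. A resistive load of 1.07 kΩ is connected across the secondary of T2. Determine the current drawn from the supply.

After T1: V = 415.00 × 582/1641 = 147.18 V.
After T2: V = 147.18 × 1043/107 = 1434.7 V.
I_load = 1434.7/1070 = 1.3408 A, so P_out = 1434.7 × 1.3408 = 1923.7 W.
All ideal ⇒ P_in = P_out, so I_supply = 1923.7/415 = 4.64 A.

I_supply ≈ 4.64 A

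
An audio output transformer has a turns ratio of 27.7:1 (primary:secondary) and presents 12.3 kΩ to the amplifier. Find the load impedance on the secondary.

Z_s = Z_p/(N_p/N_s)² = 12300/27.7² = 16.0 Ω.

Z_s ≈ 16.0 Ω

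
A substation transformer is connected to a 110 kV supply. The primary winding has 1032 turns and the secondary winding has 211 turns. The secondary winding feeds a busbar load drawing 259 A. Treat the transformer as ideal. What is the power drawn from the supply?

P ≈ 5.82×10^6 W

I_p = I_s × N_s/N_p = 259 × 211/1032 = 52.954 A.
P = V_p I_p = 110000 × 52.954 = 5.82×10^6 W.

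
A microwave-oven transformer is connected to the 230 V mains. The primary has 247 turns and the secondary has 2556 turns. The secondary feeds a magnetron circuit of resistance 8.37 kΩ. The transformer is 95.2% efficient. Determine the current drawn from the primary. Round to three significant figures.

I_p ≈ 3.09 A

V_s = 230 × 2556/247 = 2380.1 V.
I_s = V_s/R = 2380.1/8370 = 0.28436 A.
P_out = V_s I_s = 2380.1 × 0.28436 = 676.80 W.
P_in = P_out/η = 676.80/0.952 = 710.92 W.
I_p = P_in/V_p = 710.92/230 = 3.09 A.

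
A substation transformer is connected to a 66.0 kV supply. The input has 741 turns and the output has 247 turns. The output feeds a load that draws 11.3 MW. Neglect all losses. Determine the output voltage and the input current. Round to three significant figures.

V_out = V_in × N_out/N_in = 66000 × 247/741 = 22000 V.
I_out = P/V_out = 1.13×10^7/22000 = 513.64 A.
I_in = I_out × N_out/N_in = 513.64 × 247/741 = 171 A.

V_out ≈ 22000 V, I_in ≈ 171 A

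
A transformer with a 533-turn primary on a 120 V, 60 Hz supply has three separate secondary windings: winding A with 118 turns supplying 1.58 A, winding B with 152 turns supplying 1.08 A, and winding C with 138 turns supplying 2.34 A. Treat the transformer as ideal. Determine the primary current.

V_A = 120 × 118/533 = 26.567 V; V_B = 120 × 152/533 = 34.221 V; V_C = 120 × 138/533 = 31.069 V.
P_out = V_A I_A + V_B I_B + V_C I_C = 26.567×1.58 + 34.221×1.08 + 31.069×2.34 = 41.975 + 36.959 + 72.702 = 151.64 W.
Ideal ⇒ P_in = P_out, so I_p = P_out/V_p = 151.64/120 = 1.26 A.

I_p ≈ 1.26 A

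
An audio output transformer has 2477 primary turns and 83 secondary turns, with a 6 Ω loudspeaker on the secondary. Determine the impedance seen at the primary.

Z_p ≈ 5340 Ω

Z_p = (N_p/N_s)² × Z_s = (2477/83)² × 6 = 5340 Ω.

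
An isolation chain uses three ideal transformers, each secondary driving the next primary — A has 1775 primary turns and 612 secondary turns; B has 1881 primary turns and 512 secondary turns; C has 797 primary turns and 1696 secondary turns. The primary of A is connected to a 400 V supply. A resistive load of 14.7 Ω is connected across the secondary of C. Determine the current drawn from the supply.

After A: V = 400.00 × 612/1775 = 137.92 V.
After B: V = 137.92 × 512/1881 = 37.540 V.
After C: V = 37.540 × 1696/797 = 79.884 V.
I_load = 79.884/14.7 = 5.4343 A, so P_out = 79.884 × 5.4343 = 434.12 W.
All ideal ⇒ P_in = P_out, so I_supply = 434.12/400 = 1.09 A.

I_supply ≈ 1.09 A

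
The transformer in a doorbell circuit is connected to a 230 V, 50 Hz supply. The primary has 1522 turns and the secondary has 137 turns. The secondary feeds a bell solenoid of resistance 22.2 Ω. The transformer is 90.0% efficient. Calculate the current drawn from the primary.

I_p ≈ 0.0933 A

V_s = 230 × 137/1522 = 20.703 V.
I_s = V_s/R = 20.703/22.2 = 0.93257 A.
P_out = V_s I_s = 20.703 × 0.93257 = 19.307 W.
P_in = P_out/η = 19.307/0.900 = 21.452 W.
I_p = P_in/V_p = 21.452/230 = 0.0933 A.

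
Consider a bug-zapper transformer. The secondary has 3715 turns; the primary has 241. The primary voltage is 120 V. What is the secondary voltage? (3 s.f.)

V_s ≈ 1850 V

V_s/V_p = N_s/N_p, so V_s = 120 × 3715/241 = 1850 V.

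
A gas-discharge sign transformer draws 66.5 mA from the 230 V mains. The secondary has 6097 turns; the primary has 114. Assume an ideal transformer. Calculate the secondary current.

I_s ≈ 0.00124 A

I_s/I_p = N_p/N_s, so I_s = 0.0665 × 114/6097 = 0.00124 A.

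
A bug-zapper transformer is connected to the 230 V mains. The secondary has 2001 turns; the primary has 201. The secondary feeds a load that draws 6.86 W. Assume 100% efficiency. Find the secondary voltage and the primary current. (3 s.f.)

V_s ≈ 2290 V, I_p ≈ 0.0298 A

V_s = V_p × N_s/N_p = 230 × 2001/201 = 2289.7 V.
I_s = P/V_s = 6.86/2289.7 = 0.0029960 A.
I_p = I_s × N_s/N_p = 0.0029960 × 2001/201 = 0.0298 A.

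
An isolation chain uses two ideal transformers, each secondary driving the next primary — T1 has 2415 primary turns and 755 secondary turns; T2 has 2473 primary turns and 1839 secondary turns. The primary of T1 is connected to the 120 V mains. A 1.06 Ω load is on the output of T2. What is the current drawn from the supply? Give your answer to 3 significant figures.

Secondary of T1: V = 120.00 × 755/2415 = 37.516 V.
Secondary of T2: V = 37.516 × 1839/2473 = 27.898 V.
I_load = 27.898/1.06 = 26.319 A, so P_out = 27.898 × 26.319 = 734.23 W.
All ideal ⇒ P_in = P_out, so I_supply = 734.23/120 = 6.12 A.

I_supply ≈ 6.12 A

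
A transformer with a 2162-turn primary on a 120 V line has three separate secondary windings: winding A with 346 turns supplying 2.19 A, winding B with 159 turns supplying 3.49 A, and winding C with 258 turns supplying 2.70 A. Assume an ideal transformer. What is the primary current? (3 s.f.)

V_A = 120 × 346/2162 = 19.204 V; V_B = 120 × 159/2162 = 8.8252 V; V_C = 120 × 258/2162 = 14.320 V.
P_out = V_A I_A + V_B I_B + V_C I_C = 19.204×2.19 + 8.8252×3.49 + 14.320×2.70 = 42.058 + 30.800 + 38.664 = 111.52 W.
Ideal ⇒ P_in = P_out, so I_p = P_out/V_p = 111.52/120 = 0.929 A.

I_p ≈ 0.929 A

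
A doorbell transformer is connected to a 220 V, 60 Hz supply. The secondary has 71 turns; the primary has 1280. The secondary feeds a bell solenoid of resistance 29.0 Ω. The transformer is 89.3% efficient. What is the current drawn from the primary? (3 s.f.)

V_s = 220 × 71/1280 = 12.203 V.
I_s = V_s/R = 12.203/29.0 = 0.42080 A.
P_out = V_s I_s = 12.203 × 0.42080 = 5.1350 W.
P_in = P_out/η = 5.1350/0.893 = 5.7503 W.
I_p = P_in/V_p = 5.7503/220 = 0.0261 A.

I_p ≈ 0.0261 A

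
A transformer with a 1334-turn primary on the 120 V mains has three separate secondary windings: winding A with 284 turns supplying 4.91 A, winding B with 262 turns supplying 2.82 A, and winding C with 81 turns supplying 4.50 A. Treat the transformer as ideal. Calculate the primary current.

V_A = 120 × 284/1334 = 25.547 V; V_B = 120 × 262/1334 = 23.568 V; V_C = 120 × 81/1334 = 7.2864 V.
P_out = V_A I_A + V_B I_B + V_C I_C = 25.547×4.91 + 23.568×2.82 + 7.2864×4.50 = 125.44 + 66.462 + 32.789 = 224.69 W.
Ideal ⇒ P_in = P_out, so I_p = P_out/V_p = 224.69/120 = 1.87 A.

I_p ≈ 1.87 A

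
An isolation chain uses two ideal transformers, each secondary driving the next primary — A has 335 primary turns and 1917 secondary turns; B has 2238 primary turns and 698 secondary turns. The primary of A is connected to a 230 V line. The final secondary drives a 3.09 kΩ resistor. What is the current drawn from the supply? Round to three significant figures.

I_supply ≈ 0.237 A

After A: V = 230.00 × 1917/335 = 1316.1 V.
After B: V = 1316.1 × 698/2238 = 410.49 V.
I_load = 410.49/3090 = 0.13284 A, so P_out = 410.49 × 0.13284 = 54.531 W.
All ideal ⇒ P_in = P_out, so I_supply = 54.531/230 = 0.237 A.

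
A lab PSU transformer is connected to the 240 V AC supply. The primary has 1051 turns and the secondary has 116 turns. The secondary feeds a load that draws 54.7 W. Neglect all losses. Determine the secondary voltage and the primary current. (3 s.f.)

V_s = V_p × N_s/N_p = 240 × 116/1051 = 26.489 V.
I_s = P/V_s = 54.7/26.489 = 2.0650 A.
I_p = I_s × N_s/N_p = 2.0650 × 116/1051 = 0.228 A.

V_s ≈ 26.5 V, I_p ≈ 0.228 A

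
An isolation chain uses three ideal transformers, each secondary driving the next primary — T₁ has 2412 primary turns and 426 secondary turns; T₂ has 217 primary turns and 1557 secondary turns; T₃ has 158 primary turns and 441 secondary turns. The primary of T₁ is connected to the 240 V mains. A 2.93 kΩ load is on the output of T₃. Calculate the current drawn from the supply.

After T₁: V = 240.00 × 426/2412 = 42.388 V.
After T₂: V = 42.388 × 1557/217 = 304.14 V.
After T₃: V = 304.14 × 441/158 = 848.89 V.
I_load = 848.89/2930 = 0.28973 A, so P_out = 848.89 × 0.28973 = 245.95 W.
All ideal ⇒ P_in = P_out, so I_supply = 245.95/240 = 1.02 A.

I_supply ≈ 1.02 A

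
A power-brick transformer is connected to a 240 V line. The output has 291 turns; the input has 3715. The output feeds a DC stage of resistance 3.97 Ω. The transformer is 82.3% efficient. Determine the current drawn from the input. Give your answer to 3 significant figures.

V_out = 240 × 291/3715 = 18.799 V.
I_out = V_out/R = 18.799/3.97 = 4.7354 A.
P_out = V_out I_out = 18.799 × 4.7354 = 89.023 W.
P_in = P_out/η = 89.023/0.823 = 108.17 W.
I_in = P_in/V_in = 108.17/240 = 0.451 A.

I_in ≈ 0.451 A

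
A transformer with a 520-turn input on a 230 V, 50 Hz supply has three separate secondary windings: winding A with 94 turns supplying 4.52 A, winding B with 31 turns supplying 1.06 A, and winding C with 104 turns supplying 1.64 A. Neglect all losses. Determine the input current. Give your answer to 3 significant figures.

V_A = 230 × 94/520 = 41.577 V; V_B = 230 × 31/520 = 13.712 V; V_C = 230 × 104/520 = 46.000 V.
P_out = V_A I_A + V_B I_B + V_C I_C = 41.577×4.52 + 13.712×1.06 + 46.000×1.64 = 187.93 + 14.534 + 75.440 = 277.90 W.
Ideal ⇒ P_in = P_out, so I_in = P_out/V_in = 277.90/230 = 1.21 A.

I_in ≈ 1.21 A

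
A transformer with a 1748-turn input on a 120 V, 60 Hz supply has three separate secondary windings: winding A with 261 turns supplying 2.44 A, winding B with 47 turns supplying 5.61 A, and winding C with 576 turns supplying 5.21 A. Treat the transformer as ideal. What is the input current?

V_A = 120 × 261/1748 = 17.918 V; V_B = 120 × 47/1748 = 3.2265 V; V_C = 120 × 576/1748 = 39.542 V.
P_out = V_A I_A + V_B I_B + V_C I_C = 17.918×2.44 + 3.2265×5.61 + 39.542×5.21 = 43.719 + 18.101 + 206.02 = 267.84 W.
Ideal ⇒ P_in = P_out, so I_in = P_out/V_in = 267.84/120 = 2.23 A.

I_in ≈ 2.23 A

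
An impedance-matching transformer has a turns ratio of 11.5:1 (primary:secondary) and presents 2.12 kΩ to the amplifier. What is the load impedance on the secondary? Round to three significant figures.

Z_s ≈ 16.0 Ω

Z_s = Z_p/(N_p/N_s)² = 2120/11.5² = 16.0 Ω.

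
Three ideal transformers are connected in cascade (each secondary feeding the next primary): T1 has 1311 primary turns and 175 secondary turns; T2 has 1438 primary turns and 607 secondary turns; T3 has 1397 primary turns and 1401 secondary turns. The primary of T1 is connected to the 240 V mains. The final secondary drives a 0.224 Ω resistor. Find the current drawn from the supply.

After T1: V = 240.00 × 175/1311 = 32.037 V.
After T2: V = 32.037 × 607/1438 = 13.523 V.
After T3: V = 13.523 × 1401/1397 = 13.562 V.
I_load = 13.562/0.224 = 60.544 A, so P_out = 13.562 × 60.544 = 821.09 W.
All ideal ⇒ P_in = P_out, so I_supply = 821.09/240 = 3.42 A.

I_supply ≈ 3.42 A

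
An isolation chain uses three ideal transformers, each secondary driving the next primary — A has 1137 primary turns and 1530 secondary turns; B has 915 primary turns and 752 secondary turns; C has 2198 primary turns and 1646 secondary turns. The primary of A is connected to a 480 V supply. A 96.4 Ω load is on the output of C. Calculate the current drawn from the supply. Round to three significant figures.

I_supply ≈ 3.42 A

After A: V = 480.00 × 1530/1137 = 645.91 V.
After B: V = 645.91 × 752/915 = 530.85 V.
After C: V = 530.85 × 1646/2198 = 397.53 V.
I_load = 397.53/96.4 = 4.1238 A, so P_out = 397.53 × 4.1238 = 1639.3 W.
All ideal ⇒ P_in = P_out, so I_supply = 1639.3/480 = 3.42 A.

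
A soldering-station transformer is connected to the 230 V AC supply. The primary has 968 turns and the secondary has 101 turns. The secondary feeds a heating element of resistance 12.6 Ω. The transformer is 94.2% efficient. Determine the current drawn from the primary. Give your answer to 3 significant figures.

V_s = 230 × 101/968 = 23.998 V.
I_s = V_s/R = 23.998/12.6 = 1.9046 A.
P_out = V_s I_s = 23.998 × 1.9046 = 45.706 W.
P_in = P_out/η = 45.706/0.942 = 48.521 W.
I_p = P_in/V_p = 48.521/230 = 0.211 A.

I_p ≈ 0.211 A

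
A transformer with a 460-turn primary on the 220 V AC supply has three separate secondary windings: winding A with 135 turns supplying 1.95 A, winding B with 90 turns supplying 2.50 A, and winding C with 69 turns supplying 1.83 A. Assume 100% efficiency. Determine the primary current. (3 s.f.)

I_p ≈ 1.34 A

V_A = 220 × 135/460 = 64.565 V; V_B = 220 × 90/460 = 43.043 V; V_C = 220 × 69/460 = 33.000 V.
P_out = V_A I_A + V_B I_B + V_C I_C = 64.565×1.95 + 43.043×2.50 + 33.000×1.83 = 125.90 + 107.61 + 60.390 = 293.90 W.
Ideal ⇒ P_in = P_out, so I_p = P_out/V_p = 293.90/220 = 1.34 A.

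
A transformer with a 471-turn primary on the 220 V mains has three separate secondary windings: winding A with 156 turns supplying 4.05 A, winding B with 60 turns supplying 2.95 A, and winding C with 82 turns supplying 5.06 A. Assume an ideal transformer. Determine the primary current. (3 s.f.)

V_A = 220 × 156/471 = 72.866 V; V_B = 220 × 60/471 = 28.025 V; V_C = 220 × 82/471 = 38.301 V.
P_out = V_A I_A + V_B I_B + V_C I_C = 72.866×4.05 + 28.025×2.95 + 38.301×5.06 = 295.11 + 82.675 + 193.81 = 571.59 W.
Ideal ⇒ P_in = P_out, so I_p = P_out/V_p = 571.59/220 = 2.60 A.

I_p ≈ 2.60 A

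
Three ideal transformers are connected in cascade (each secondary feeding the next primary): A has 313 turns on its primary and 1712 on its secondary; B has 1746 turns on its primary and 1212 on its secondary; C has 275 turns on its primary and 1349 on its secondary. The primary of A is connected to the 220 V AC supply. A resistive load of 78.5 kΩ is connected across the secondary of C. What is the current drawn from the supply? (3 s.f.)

Secondary of A: V = 220.00 × 1712/313 = 1203.3 V.
Secondary of B: V = 1203.3 × 1212/1746 = 835.30 V.
Secondary of C: V = 835.30 × 1349/275 = 4097.5 V.
I_load = 4097.5/78500 = 0.052198 A, so P_out = 4097.5 × 0.052198 = 213.88 W.
All ideal ⇒ P_in = P_out, so I_supply = 213.88/220 = 0.972 A.

I_supply ≈ 0.972 A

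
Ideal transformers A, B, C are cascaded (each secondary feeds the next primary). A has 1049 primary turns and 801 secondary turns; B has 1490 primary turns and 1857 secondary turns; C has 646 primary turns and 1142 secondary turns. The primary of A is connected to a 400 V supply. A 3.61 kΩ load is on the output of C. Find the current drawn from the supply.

Secondary of A: V = 400.00 × 801/1049 = 305.43 V.
Secondary of B: V = 305.43 × 1857/1490 = 380.66 V.
Secondary of C: V = 380.66 × 1142/646 = 672.94 V.
I_load = 672.94/3610 = 0.18641 A, so P_out = 672.94 × 0.18641 = 125.44 W.
All ideal ⇒ P_in = P_out, so I_supply = 125.44/400 = 0.314 A.

I_supply ≈ 0.314 A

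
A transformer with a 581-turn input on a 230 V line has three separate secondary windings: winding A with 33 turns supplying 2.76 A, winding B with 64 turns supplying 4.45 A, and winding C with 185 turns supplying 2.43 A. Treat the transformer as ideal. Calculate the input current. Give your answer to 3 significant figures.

I_in ≈ 1.42 A

V_A = 230 × 33/581 = 13.064 V; V_B = 230 × 64/581 = 25.336 V; V_C = 230 × 185/581 = 73.236 V.
P_out = V_A I_A + V_B I_B + V_C I_C = 13.064×2.76 + 25.336×4.45 + 73.236×2.43 = 36.056 + 112.74 + 177.96 = 326.76 W.
Ideal ⇒ P_in = P_out, so I_in = P_out/V_in = 326.76/230 = 1.42 A.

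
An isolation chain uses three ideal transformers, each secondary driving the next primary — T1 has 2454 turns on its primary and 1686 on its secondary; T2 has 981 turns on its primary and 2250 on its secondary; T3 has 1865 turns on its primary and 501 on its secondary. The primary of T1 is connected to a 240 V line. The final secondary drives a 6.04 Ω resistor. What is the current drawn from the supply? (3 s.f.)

I_supply ≈ 7.12 A

Secondary of T1: V = 240.00 × 1686/2454 = 164.89 V.
Secondary of T2: V = 164.89 × 2250/981 = 378.19 V.
Secondary of T3: V = 378.19 × 501/1865 = 101.59 V.
I_load = 101.59/6.04 = 16.820 A, so P_out = 101.59 × 16.820 = 1708.8 W.
All ideal ⇒ P_in = P_out, so I_supply = 1708.8/240 = 7.12 A.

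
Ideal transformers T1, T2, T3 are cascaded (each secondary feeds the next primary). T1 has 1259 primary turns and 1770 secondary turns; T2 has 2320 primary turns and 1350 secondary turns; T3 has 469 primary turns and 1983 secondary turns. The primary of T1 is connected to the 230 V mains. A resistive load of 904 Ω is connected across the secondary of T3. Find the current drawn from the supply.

I_supply ≈ 3.04 A

After T1: V = 230.00 × 1770/1259 = 323.35 V.
After T2: V = 323.35 × 1350/2320 = 188.16 V.
After T3: V = 188.16 × 1983/469 = 795.56 V.
I_load = 795.56/904 = 0.88004 A, so P_out = 795.56 × 0.88004 = 700.12 W.
All ideal ⇒ P_in = P_out, so I_supply = 700.12/230 = 3.04 A.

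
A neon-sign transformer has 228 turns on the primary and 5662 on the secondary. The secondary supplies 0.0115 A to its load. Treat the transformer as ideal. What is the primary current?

I_p ≈ 0.286 A

For an ideal transformer I_p/I_s = N_s/N_p, so I_p = 0.0115 × 5662/228 = 0.286 A.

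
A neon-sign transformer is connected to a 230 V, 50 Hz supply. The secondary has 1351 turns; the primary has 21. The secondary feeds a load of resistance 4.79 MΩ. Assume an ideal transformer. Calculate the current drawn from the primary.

V_s = V_p × N_s/N_p = 230 × 1351/21 = 14797 V.
I_s = V_s/R = 14797/(4.79×10^6) = 0.0030891 A.
For an ideal transformer I_p N_p = I_s N_s, so I_p = 0.0030891 × 1351/21 = 0.199 A.

I_p ≈ 0.199 A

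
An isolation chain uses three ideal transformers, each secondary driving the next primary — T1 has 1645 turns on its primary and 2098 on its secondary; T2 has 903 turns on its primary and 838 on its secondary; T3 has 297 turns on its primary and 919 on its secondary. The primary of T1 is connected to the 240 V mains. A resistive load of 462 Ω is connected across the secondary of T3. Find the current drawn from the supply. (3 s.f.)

I_supply ≈ 6.97 A

Secondary of T1: V = 240.00 × 2098/1645 = 306.09 V.
Secondary of T2: V = 306.09 × 838/903 = 284.06 V.
Secondary of T3: V = 284.06 × 919/297 = 878.95 V.
I_load = 878.95/462 = 1.9025 A, so P_out = 878.95 × 1.9025 = 1672.2 W.
All ideal ⇒ P_in = P_out, so I_supply = 1672.2/240 = 6.97 A.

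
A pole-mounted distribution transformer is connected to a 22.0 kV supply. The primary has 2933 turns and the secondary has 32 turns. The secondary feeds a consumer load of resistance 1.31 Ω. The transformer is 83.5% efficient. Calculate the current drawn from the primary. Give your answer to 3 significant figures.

I_p ≈ 2.39 A

V_s = 22000 × 32/2933 = 240.03 V.
I_s = V_s/R = 240.03/1.31 = 183.23 A.
P_out = V_s I_s = 240.03 × 183.23 = 43979 W.
P_in = P_out/η = 43979/0.835 = 52670 W.
I_p = P_in/V_p = 52670/22000 = 2.39 A.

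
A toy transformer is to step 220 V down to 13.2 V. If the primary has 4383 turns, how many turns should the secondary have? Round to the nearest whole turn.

N_s/N_p = V_s/V_p, so N_s = 4383 × 13.2/220 = 263.0 ≈ 263 turns.

N_s = 263 turns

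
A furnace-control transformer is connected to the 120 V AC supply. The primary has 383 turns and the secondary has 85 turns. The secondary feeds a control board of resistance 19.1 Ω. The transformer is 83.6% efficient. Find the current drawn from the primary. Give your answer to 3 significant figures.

V_s = 120 × 85/383 = 26.632 V.
I_s = V_s/R = 26.632/19.1 = 1.3943 A.
P_out = V_s I_s = 26.632 × 1.3943 = 37.134 W.
P_in = P_out/η = 37.134/0.836 = 44.418 W.
I_p = P_in/V_p = 44.418/120 = 0.370 A.

I_p ≈ 0.370 A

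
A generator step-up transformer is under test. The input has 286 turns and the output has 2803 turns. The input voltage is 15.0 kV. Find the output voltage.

V_out/V_in = N_out/N_in, so V_out = 15000 × 2803/286 = 147000 V.

V_out ≈ 147000 V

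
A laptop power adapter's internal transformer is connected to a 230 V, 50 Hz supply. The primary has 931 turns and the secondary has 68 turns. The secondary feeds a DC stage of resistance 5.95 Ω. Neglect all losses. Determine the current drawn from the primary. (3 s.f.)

I_p ≈ 0.206 A

V_s = V_p × N_s/N_p = 230 × 68/931 = 16.799 V.
I_s = V_s/R = 16.799/5.95 = 2.8234 A.
For an ideal transformer I_p N_p = I_s N_s, so I_p = 2.8234 × 68/931 = 0.206 A.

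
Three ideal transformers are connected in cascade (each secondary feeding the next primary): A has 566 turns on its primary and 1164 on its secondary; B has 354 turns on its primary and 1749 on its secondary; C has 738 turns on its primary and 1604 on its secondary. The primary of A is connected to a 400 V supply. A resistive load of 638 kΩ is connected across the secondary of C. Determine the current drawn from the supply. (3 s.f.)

After A: V = 400.00 × 1164/566 = 822.61 V.
After B: V = 822.61 × 1749/354 = 4064.3 V.
After C: V = 4064.3 × 1604/738 = 8833.5 V.
I_load = 8833.5/638000 = 0.013846 A, so P_out = 8833.5 × 0.013846 = 122.30 W.
All ideal ⇒ P_in = P_out, so I_supply = 122.30/400 = 0.306 A.

I_supply ≈ 0.306 A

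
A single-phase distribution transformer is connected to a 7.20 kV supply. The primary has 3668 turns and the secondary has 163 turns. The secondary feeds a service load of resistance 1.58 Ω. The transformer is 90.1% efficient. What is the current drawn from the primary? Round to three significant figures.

V_s = 7200 × 163/3668 = 319.96 V.
I_s = V_s/R = 319.96/1.58 = 202.50 A.
P_out = V_s I_s = 319.96 × 202.50 = 64792 W.
P_in = P_out/η = 64792/0.901 = 71912 W.
I_p = P_in/V_p = 71912/7200 = 9.99 A.

I_p ≈ 9.99 A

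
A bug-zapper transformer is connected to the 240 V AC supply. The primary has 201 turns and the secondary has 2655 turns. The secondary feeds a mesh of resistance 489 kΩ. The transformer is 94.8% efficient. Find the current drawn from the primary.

I_p ≈ 0.0903 A

V_s = 240 × 2655/201 = 3170.1 V.
I_s = V_s/R = 3170.1/489000 = 0.0064829 A.
P_out = V_s I_s = 3170.1 × 0.0064829 = 20.552 W.
P_in = P_out/η = 20.552/0.948 = 21.679 W.
I_p = P_in/V_p = 21.679/240 = 0.0903 A.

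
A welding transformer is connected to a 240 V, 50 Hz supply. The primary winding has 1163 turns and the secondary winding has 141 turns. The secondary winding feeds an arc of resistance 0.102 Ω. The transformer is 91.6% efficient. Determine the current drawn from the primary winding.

I_p ≈ 37.8 A

V_s = 240 × 141/1163 = 29.097 V.
I_s = V_s/R = 29.097/0.102 = 285.27 A.
P_out = V_s I_s = 29.097 × 285.27 = 8300.4 W.
P_in = P_out/η = 8300.4/0.916 = 9061.6 W.
I_p = P_in/V_p = 9061.6/240 = 37.8 A.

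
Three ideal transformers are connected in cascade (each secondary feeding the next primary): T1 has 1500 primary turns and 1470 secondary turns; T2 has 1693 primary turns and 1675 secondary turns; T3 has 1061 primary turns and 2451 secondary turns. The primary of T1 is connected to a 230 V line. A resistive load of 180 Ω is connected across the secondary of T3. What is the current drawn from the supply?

After T1: V = 230.00 × 1470/1500 = 225.40 V.
After T2: V = 225.40 × 1675/1693 = 223.00 V.
After T3: V = 223.00 × 2451/1061 = 515.16 V.
I_load = 515.16/180 = 2.8620 A, so P_out = 515.16 × 2.8620 = 1474.4 W.
All ideal ⇒ P_in = P_out, so I_supply = 1474.4/230 = 6.41 A.

I_supply ≈ 6.41 A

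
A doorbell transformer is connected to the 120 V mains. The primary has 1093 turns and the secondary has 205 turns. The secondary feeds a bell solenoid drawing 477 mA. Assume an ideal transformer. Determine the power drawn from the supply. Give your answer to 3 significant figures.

P ≈ 10.7 W

I_p = I_s × N_s/N_p = 0.477 × 205/1093 = 0.089465 A.
P = V_p I_p = 120 × 0.089465 = 10.7 W.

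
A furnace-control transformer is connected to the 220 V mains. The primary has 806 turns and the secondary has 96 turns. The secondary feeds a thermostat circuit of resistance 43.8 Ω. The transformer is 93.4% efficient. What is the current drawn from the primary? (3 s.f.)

I_p ≈ 0.0763 A

V_s = 220 × 96/806 = 26.203 V.
I_s = V_s/R = 26.203/43.8 = 0.59825 A.
P_out = V_s I_s = 26.203 × 0.59825 = 15.676 W.
P_in = P_out/η = 15.676/0.934 = 16.784 W.
I_p = P_in/V_p = 16.784/220 = 0.0763 A.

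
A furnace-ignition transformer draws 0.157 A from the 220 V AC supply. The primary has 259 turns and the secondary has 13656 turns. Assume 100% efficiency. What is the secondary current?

I_s/I_p = N_p/N_s, so I_s = 0.157 × 259/13656 = 0.00298 A.

I_s ≈ 0.00298 A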